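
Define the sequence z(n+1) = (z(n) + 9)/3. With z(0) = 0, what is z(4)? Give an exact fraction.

z(1) = (0 + 9)/3 = 3.
z(2) = (3 + 9)/3 = 4.
z(3) = (4 + 9)/3 = 13/3.
z(4) = ((13/3) + 9)/3 = 40/9.

40/9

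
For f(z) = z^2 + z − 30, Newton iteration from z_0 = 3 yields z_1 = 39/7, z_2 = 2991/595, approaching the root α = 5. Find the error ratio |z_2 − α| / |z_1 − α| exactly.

4/85

z_1 − α = 39/7 − 5 = 4/7, so |z_1 − α| = 4/7.
z_2 − α = 2991/595 − 5 = 16/595, so |z_2 − α| = 16/595.
Ratio = (16/595) / (4/7) = 4/85.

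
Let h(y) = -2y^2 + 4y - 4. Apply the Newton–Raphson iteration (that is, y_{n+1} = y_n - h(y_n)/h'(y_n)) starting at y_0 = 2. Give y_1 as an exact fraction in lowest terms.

1

h'(y) = -4y + 4.
h(2) = -4, h'(2) = -4, so y_1 = 2 - (-4)/(-4) = 1.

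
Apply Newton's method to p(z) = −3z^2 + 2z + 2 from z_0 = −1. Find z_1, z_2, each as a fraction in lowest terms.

p'(z) = −6z + 2.
p(−1) = −3, p'(−1) = 8, so z_1 = (−1) − (−3)/8 = −5/8.
p(−5/8) = −27/64, p'(−5/8) = 23/4, so z_2 = (−5/8) − (−27/64)/(23/4) = −203/368.

z_1 = −5/8, z_2 = −203/368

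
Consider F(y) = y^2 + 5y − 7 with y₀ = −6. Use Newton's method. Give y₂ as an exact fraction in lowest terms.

F'(y) = 2y + 5.
F(−6) = −1, F'(−6) = −7, so y₁ = (−6) − (−1)/(−7) = −43/7.
F(−43/7) = 1/49, F'(−43/7) = −51/7, so y₂ = (−43/7) − (1/49)/(−51/7) = −2192/357.

−2192/357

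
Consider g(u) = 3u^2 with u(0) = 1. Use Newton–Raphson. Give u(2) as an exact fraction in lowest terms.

1/4

g'(u) = 6u.
g(1) = 3, g'(1) = 6, so u(1) = 1 - 3/6 = 1/2.
g(1/2) = 3/4, g'(1/2) = 3, so u(2) = (1/2) - (3/4)/3 = 1/4.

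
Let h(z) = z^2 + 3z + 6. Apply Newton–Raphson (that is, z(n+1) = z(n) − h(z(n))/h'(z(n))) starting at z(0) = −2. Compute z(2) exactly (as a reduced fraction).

−2/7

h'(z) = 2z + 3.
h(−2) = 4, h'(−2) = −1, so z(1) = (−2) − 4/(−1) = 2.
h(2) = 16, h'(2) = 7, so z(2) = 2 − 16/7 = −2/7.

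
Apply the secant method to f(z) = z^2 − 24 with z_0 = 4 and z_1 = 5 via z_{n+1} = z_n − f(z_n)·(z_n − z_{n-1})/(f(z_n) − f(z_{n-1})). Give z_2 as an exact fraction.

f(4) = −8, f(5) = 1. z_2 = 5 − 1·(5 − 4)/(1 − (−8)) = 44/9.

44/9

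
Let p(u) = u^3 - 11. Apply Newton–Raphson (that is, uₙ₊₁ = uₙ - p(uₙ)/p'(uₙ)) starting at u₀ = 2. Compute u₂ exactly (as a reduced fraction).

1081/486

p'(u) = 3u^2.
p(2) = -3, p'(2) = 12, so u₁ = 2 - (-3)/12 = 9/4.
p(9/4) = 25/64, p'(9/4) = 243/16, so u₂ = (9/4) - (25/64)/(243/16) = 1081/486.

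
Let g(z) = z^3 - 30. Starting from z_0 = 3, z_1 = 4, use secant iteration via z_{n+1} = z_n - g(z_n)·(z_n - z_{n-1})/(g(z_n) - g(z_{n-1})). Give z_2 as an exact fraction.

114/37

g(3) = -3, g(4) = 34. z_2 = 4 - 34·(4 - 3)/(34 - (-3)) = 114/37.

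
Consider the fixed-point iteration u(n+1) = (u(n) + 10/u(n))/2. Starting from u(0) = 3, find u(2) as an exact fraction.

721/228

u(1) = (3 + 10/3)/2 = 19/6.
u(2) = (19/6 + 10/(19/6))/2 = 721/228.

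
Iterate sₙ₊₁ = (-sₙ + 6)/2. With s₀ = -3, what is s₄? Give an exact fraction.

27/16

s₁ = (-(-3) + 6)/2 = 9/2.
s₂ = (-(9/2) + 6)/2 = 3/4.
s₃ = (-(3/4) + 6)/2 = 21/8.
s₄ = (-(21/8) + 6)/2 = 27/16.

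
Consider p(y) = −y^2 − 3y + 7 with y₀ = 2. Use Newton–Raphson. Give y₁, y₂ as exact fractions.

p'(y) = −2y − 3.
p(2) = −3, p'(2) = −7, so y₁ = 2 − (−3)/(−7) = 11/7.
p(11/7) = −9/49, p'(11/7) = −43/7, so y₂ = (11/7) − (−9/49)/(−43/7) = 464/301.

y₁ = 11/7, y₂ = 464/301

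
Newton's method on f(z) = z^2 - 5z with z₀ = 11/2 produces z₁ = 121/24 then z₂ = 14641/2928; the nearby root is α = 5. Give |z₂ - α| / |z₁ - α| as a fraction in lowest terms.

1/122

z₁ - α = 121/24 - 5 = 1/24, so |z₁ - α| = 1/24.
z₂ - α = 14641/2928 - 5 = 1/2928, so |z₂ - α| = 1/2928.
Ratio = (1/2928) / (1/24) = 1/122.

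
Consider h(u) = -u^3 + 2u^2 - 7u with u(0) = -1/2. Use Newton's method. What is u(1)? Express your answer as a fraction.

-1/13

h'(u) = -3u^2 + 4u - 7.
h(-1/2) = 33/8, h'(-1/2) = -39/4, so u(1) = (-1/2) - (33/8)/(-39/4) = -1/13.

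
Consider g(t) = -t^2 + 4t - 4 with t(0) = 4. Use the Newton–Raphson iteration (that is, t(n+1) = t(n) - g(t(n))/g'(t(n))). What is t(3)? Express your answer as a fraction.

g'(t) = -2t + 4.
g(4) = -4, g'(4) = -4, so t(1) = 4 - (-4)/(-4) = 3.
g(3) = -1, g'(3) = -2, so t(2) = 3 - (-1)/(-2) = 5/2.
g(5/2) = -1/4, g'(5/2) = -1, so t(3) = (5/2) - (-1/4)/(-1) = 9/4.

9/4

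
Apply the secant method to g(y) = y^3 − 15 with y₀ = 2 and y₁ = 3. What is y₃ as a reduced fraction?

g(2) = −7, g(3) = 12. y₂ = 3 − 12·(3 − 2)/(12 − (−7)) = 45/19.
g(3) = 12, g(45/19) = −11760/6859. y₃ = (45/19) − (−11760/6859)·((45/19) − 3)/((−11760/6859) − 12) = 6395/2613.

6395/2613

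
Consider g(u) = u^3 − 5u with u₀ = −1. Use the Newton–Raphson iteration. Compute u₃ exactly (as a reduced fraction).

g'(u) = 3u^2 − 5.
g(−1) = 4, g'(−1) = −2, so u₁ = (−1) − 4/(−2) = 1.
g(1) = −4, g'(1) = −2, so u₂ = 1 − (−4)/(−2) = −1.
g(−1) = 4, g'(−1) = −2, so u₃ = (−1) − 4/(−2) = 1.

1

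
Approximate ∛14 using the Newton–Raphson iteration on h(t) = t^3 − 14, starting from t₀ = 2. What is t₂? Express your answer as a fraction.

181/75

h'(t) = 3t^2.
h(2) = −6, h'(2) = 12, so t₁ = 2 − (−6)/12 = 5/2.
h(5/2) = 13/8, h'(5/2) = 75/4, so t₂ = (5/2) − (13/8)/(75/4) = 181/75.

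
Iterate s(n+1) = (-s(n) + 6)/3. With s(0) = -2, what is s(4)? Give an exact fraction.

s(1) = (-(-2) + 6)/3 = 8/3.
s(2) = (-(8/3) + 6)/3 = 10/9.
s(3) = (-(10/9) + 6)/3 = 44/27.
s(4) = (-(44/27) + 6)/3 = 118/81.

118/81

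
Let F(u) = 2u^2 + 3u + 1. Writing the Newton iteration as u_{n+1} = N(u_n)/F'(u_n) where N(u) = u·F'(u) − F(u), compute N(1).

F'(u) = 4u + 3.
N(u) = u·F'(u) − F(u) = u·(4u + 3) − (2u^2 + 3u + 1) = 2u^2 − 1.
N(1) = 1.

1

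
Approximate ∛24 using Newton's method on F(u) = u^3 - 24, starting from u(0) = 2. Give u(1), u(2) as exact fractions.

F'(u) = 3u^2.
F(2) = -16, F'(2) = 12, so u(1) = 2 - (-16)/12 = 10/3.
F(10/3) = 352/27, F'(10/3) = 100/3, so u(2) = (10/3) - (352/27)/(100/3) = 662/225.

u(1) = 10/3, u(2) = 662/225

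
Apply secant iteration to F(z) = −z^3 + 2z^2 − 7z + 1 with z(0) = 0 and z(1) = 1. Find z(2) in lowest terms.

F(0) = 1, F(1) = −5. z(2) = 1 − (−5)·(1 − 0)/((−5) − 1) = 1/6.

1/6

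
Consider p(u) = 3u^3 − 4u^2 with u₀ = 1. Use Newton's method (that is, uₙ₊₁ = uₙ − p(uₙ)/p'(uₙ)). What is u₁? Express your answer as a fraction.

2

p'(u) = 9u^2 − 8u.
p(1) = −1, p'(1) = 1, so u₁ = 1 − (−1)/1 = 2.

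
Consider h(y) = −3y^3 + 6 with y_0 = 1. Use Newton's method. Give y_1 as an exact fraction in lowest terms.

4/3

h'(y) = −9y^2.
h(1) = 3, h'(1) = −9, so y_1 = 1 − 3/(−9) = 4/3.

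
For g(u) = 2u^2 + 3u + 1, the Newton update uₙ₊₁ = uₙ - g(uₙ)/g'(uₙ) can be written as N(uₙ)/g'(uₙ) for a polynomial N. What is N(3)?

g'(u) = 4u + 3.
N(u) = u·g'(u) - g(u) = u·(4u + 3) - (2u^2 + 3u + 1) = 2u^2 - 1.
N(3) = 17.

17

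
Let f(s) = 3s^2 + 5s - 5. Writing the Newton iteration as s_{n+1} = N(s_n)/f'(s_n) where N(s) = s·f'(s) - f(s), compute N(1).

8

f'(s) = 6s + 5.
N(s) = s·f'(s) - f(s) = s·(6s + 5) - (3s^2 + 5s - 5) = 3s^2 + 5.
N(1) = 8.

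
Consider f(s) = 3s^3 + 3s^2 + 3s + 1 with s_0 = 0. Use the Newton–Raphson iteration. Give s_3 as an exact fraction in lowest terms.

f'(s) = 9s^2 + 6s + 3.
f(0) = 1, f'(0) = 3, so s_1 = 0 - 1/3 = -1/3.
f(-1/3) = 2/9, f'(-1/3) = 2, so s_2 = (-1/3) - (2/9)/2 = -4/9.
f(-4/9) = -1/243, f'(-4/9) = 19/9, so s_3 = (-4/9) - (-1/243)/(19/9) = -227/513.

-227/513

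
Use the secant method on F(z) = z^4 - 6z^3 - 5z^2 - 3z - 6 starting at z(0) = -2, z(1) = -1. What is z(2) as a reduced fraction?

-46/45

F(-2) = 44, F(-1) = -1. z(2) = (-1) - (-1)·((-1) - (-2))/((-1) - 44) = -46/45.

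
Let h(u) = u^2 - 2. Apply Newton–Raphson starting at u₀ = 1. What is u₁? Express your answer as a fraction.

h'(u) = 2u.
h(1) = -1, h'(1) = 2, so u₁ = 1 - (-1)/2 = 3/2.

3/2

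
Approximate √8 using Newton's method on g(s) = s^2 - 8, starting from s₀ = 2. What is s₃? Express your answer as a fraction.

g'(s) = 2s.
g(2) = -4, g'(2) = 4, so s₁ = 2 - (-4)/4 = 3.
g(3) = 1, g'(3) = 6, so s₂ = 3 - 1/6 = 17/6.
g(17/6) = 1/36, g'(17/6) = 17/3, so s₃ = (17/6) - (1/36)/(17/3) = 577/204.

577/204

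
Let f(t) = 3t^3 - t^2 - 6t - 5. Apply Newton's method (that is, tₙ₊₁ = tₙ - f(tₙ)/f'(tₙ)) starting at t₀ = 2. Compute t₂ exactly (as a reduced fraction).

365674/195065

f'(t) = 9t^2 - 2t - 6.
f(2) = 3, f'(2) = 26, so t₁ = 2 - 3/26 = 49/26.
f(49/26) = 3897/17576, f'(49/26) = 15005/676, so t₂ = (49/26) - (3897/17576)/(15005/676) = 365674/195065.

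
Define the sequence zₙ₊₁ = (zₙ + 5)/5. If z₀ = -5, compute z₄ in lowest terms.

z₁ = ((-5) + 5)/5 = 0.
z₂ = (0 + 5)/5 = 1.
z₃ = (1 + 5)/5 = 6/5.
z₄ = ((6/5) + 5)/5 = 31/25.

31/25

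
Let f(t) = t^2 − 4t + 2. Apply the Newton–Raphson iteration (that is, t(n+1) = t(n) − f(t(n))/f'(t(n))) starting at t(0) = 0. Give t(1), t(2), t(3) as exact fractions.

f'(t) = 2t − 4.
f(0) = 2, f'(0) = −4, so t(1) = 0 − 2/(−4) = 1/2.
f(1/2) = 1/4, f'(1/2) = −3, so t(2) = (1/2) − (1/4)/(−3) = 7/12.
f(7/12) = 1/144, f'(7/12) = −17/6, so t(3) = (7/12) − (1/144)/(−17/6) = 239/408.

t(1) = 1/2, t(2) = 7/12, t(3) = 239/408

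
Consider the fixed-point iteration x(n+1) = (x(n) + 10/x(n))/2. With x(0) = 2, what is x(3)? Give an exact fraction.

x(1) = (2 + 10/2)/2 = 7/2.
x(2) = (7/2 + 10/(7/2))/2 = 89/28.
x(3) = (89/28 + 10/(89/28))/2 = 15761/4984.

15761/4984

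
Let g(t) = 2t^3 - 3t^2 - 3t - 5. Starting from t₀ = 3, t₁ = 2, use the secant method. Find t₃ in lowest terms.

g(3) = 13, g(2) = -7. t₂ = 2 - (-7)·(2 - 3)/((-7) - 13) = 47/20.
g(2) = -7, g(47/20) = -10647/4000. t₃ = (47/20) - (-10647/4000)·((47/20) - 2)/((-10647/4000) - (-7)) = 6358/2479.

6358/2479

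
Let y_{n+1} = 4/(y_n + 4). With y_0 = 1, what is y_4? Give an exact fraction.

y_1 = 4/(1 + 4) = 4/5.
y_2 = 4/(4/5 + 4) = 5/6.
y_3 = 4/(5/6 + 4) = 24/29.
y_4 = 4/(24/29 + 4) = 29/35.

29/35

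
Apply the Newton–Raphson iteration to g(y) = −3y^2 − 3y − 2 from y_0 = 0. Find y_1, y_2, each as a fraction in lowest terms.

y_1 = −2/3, y_2 = 2/3

g'(y) = −6y − 3.
g(0) = −2, g'(0) = −3, so y_1 = 0 − (−2)/(−3) = −2/3.
g(−2/3) = −4/3, g'(−2/3) = 1, so y_2 = (−2/3) − (−4/3)/1 = 2/3.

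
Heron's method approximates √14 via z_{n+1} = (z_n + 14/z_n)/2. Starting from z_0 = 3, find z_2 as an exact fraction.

z_1 = (3 + 14/3)/2 = 23/6.
z_2 = (23/6 + 14/(23/6))/2 = 1033/276.

1033/276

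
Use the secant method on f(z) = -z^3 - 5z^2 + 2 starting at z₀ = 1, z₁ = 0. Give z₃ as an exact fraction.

f(1) = -4, f(0) = 2. z₂ = 0 - 2·(0 - 1)/(2 - (-4)) = 1/3.
f(0) = 2, f(1/3) = 38/27. z₃ = (1/3) - (38/27)·((1/3) - 0)/((38/27) - 2) = 9/8.

9/8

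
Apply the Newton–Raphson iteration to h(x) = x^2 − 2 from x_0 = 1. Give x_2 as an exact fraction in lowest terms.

h'(x) = 2x.
h(1) = −1, h'(1) = 2, so x_1 = 1 − (−1)/2 = 3/2.
h(3/2) = 1/4, h'(3/2) = 3, so x_2 = (3/2) − (1/4)/3 = 17/12.

17/12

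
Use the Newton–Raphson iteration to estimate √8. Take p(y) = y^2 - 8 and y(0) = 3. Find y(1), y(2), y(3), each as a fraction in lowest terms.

y(1) = 17/6, y(2) = 577/204, y(3) = 665857/235416

p'(y) = 2y.
p(3) = 1, p'(3) = 6, so y(1) = 3 - 1/6 = 17/6.
p(17/6) = 1/36, p'(17/6) = 17/3, so y(2) = (17/6) - (1/36)/(17/3) = 577/204.
p(577/204) = 1/41616, p'(577/204) = 577/102, so y(3) = (577/204) - (1/41616)/(577/102) = 665857/235416.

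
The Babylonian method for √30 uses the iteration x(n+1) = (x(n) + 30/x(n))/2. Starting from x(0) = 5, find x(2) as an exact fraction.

x(1) = (5 + 30/5)/2 = 11/2.
x(2) = (11/2 + 30/(11/2))/2 = 241/44.

241/44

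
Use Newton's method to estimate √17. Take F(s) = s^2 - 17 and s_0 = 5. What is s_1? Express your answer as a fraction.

21/5

F'(s) = 2s.
F(5) = 8, F'(5) = 10, so s_1 = 5 - 8/10 = 21/5.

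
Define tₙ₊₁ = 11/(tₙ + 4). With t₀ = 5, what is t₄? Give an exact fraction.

t₁ = 11/(5 + 4) = 11/9.
t₂ = 11/(11/9 + 4) = 99/47.
t₃ = 11/(99/47 + 4) = 517/287.
t₄ = 11/(517/287 + 4) = 3157/1665.

3157/1665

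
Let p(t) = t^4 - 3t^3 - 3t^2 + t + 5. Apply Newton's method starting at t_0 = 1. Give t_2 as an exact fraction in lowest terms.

p'(t) = 4t^3 - 9t^2 - 6t + 1.
p(1) = 1, p'(1) = -10, so t_1 = 1 - 1/(-10) = 11/10.
p(11/10) = -589/10000, p'(11/10) = -5583/500, so t_2 = (11/10) - (-589/10000)/(-5583/500) = 122237/111660.

122237/111660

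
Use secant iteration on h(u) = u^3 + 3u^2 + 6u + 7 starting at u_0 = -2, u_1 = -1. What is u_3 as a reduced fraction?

h(-2) = -1, h(-1) = 3. u_2 = (-1) - 3·((-1) - (-2))/(3 - (-1)) = -7/4.
h(-1) = 3, h(-7/4) = 21/64. u_3 = (-7/4) - (21/64)·((-7/4) - (-1))/((21/64) - 3) = -35/19.

-35/19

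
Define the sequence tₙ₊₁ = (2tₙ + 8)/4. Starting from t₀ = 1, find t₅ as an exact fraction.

125/32

t₁ = (2·1 + 8)/4 = 5/2.
t₂ = (2·(5/2) + 8)/4 = 13/4.
t₃ = (2·(13/4) + 8)/4 = 29/8.
t₄ = (2·(29/8) + 8)/4 = 61/16.
t₅ = (2·(61/16) + 8)/4 = 125/32.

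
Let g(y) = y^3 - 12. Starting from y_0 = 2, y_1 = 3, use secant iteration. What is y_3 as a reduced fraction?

g(2) = -4, g(3) = 15. y_2 = 3 - 15·(3 - 2)/(15 - (-4)) = 42/19.
g(3) = 15, g(42/19) = -8220/6859. y_3 = (42/19) - (-8220/6859)·((42/19) - 3)/((-8220/6859) - 15) = 5602/2469.

5602/2469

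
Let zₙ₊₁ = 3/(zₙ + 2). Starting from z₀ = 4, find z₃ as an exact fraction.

15/16

z₁ = 3/(4 + 2) = 1/2.
z₂ = 3/(1/2 + 2) = 6/5.
z₃ = 3/(6/5 + 2) = 15/16.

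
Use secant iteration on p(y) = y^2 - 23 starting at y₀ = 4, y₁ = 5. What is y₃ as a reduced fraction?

p(4) = -7, p(5) = 2. y₂ = 5 - 2·(5 - 4)/(2 - (-7)) = 43/9.
p(5) = 2, p(43/9) = -14/81. y₃ = (43/9) - (-14/81)·((43/9) - 5)/((-14/81) - 2) = 211/44.

211/44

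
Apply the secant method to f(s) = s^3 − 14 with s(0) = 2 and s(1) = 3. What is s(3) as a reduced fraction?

18386/7693

f(2) = −6, f(3) = 13. s(2) = 3 − 13·(3 − 2)/(13 − (−6)) = 44/19.
f(3) = 13, f(44/19) = −10842/6859. s(3) = (44/19) − (−10842/6859)·((44/19) − 3)/((−10842/6859) − 13) = 18386/7693.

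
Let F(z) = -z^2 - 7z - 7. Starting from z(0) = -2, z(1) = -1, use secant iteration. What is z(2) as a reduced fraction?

F(-2) = 3, F(-1) = -1. z(2) = (-1) - (-1)·((-1) - (-2))/((-1) - 3) = -5/4.

-5/4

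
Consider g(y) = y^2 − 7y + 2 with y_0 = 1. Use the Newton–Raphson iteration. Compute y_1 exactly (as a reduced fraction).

1/5

g'(y) = 2y − 7.
g(1) = −4, g'(1) = −5, so y_1 = 1 − (−4)/(−5) = 1/5.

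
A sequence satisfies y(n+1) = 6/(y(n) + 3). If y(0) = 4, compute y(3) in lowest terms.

54/41

y(1) = 6/(4 + 3) = 6/7.
y(2) = 6/(6/7 + 3) = 14/9.
y(3) = 6/(14/9 + 3) = 54/41.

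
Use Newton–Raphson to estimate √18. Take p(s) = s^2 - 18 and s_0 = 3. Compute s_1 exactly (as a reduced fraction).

p'(s) = 2s.
p(3) = -9, p'(3) = 6, so s_1 = 3 - (-9)/6 = 9/2.

9/2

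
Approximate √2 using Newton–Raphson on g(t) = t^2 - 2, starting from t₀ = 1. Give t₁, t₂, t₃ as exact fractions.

t₁ = 3/2, t₂ = 17/12, t₃ = 577/408

g'(t) = 2t.
g(1) = -1, g'(1) = 2, so t₁ = 1 - (-1)/2 = 3/2.
g(3/2) = 1/4, g'(3/2) = 3, so t₂ = (3/2) - (1/4)/3 = 17/12.
g(17/12) = 1/144, g'(17/12) = 17/6, so t₃ = (17/12) - (1/144)/(17/6) = 577/408.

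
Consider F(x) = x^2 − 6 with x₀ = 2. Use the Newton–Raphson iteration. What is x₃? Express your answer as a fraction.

4801/1960

F'(x) = 2x.
F(2) = −2, F'(2) = 4, so x₁ = 2 − (−2)/4 = 5/2.
F(5/2) = 1/4, F'(5/2) = 5, so x₂ = (5/2) − (1/4)/5 = 49/20.
F(49/20) = 1/400, F'(49/20) = 49/10, so x₃ = (49/20) − (1/400)/(49/10) = 4801/1960.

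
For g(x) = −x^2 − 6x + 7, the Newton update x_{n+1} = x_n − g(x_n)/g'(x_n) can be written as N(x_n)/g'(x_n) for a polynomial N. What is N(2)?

g'(x) = −2x − 6.
N(x) = x·g'(x) − g(x) = x·(−2x − 6) − (−x^2 − 6x + 7) = −x^2 − 7.
N(2) = −11.

−11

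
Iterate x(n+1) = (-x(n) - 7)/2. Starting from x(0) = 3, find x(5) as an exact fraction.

x(1) = (-3 - 7)/2 = -5.
x(2) = (-(-5) - 7)/2 = -1.
x(3) = (-(-1) - 7)/2 = -3.
x(4) = (-(-3) - 7)/2 = -2.
x(5) = (-(-2) - 7)/2 = -5/2.

-5/2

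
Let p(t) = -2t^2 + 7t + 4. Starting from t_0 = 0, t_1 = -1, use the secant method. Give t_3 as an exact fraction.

-44/89

p(0) = 4, p(-1) = -5. t_2 = (-1) - (-5)·((-1) - 0)/((-5) - 4) = -4/9.
p(-1) = -5, p(-4/9) = 40/81. t_3 = (-4/9) - (40/81)·((-4/9) - (-1))/((40/81) - (-5)) = -44/89.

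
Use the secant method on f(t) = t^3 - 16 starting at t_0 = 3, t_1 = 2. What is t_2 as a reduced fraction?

f(3) = 11, f(2) = -8. t_2 = 2 - (-8)·(2 - 3)/((-8) - 11) = 46/19.

46/19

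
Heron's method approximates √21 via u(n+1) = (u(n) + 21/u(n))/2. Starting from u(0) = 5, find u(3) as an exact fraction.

277727/60605

u(1) = (5 + 21/5)/2 = 23/5.
u(2) = (23/5 + 21/(23/5))/2 = 527/115.
u(3) = (527/115 + 21/(527/115))/2 = 277727/60605.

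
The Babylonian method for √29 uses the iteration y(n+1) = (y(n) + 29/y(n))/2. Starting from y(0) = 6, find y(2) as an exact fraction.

8401/1560

y(1) = (6 + 29/6)/2 = 65/12.
y(2) = (65/12 + 29/(65/12))/2 = 8401/1560.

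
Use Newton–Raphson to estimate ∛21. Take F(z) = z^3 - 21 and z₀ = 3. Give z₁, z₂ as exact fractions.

F'(z) = 3z^2.
F(3) = 6, F'(3) = 27, so z₁ = 3 - 6/27 = 25/9.
F(25/9) = 316/729, F'(25/9) = 625/27, so z₂ = (25/9) - (316/729)/(625/27) = 46559/16875.

z₁ = 25/9, z₂ = 46559/16875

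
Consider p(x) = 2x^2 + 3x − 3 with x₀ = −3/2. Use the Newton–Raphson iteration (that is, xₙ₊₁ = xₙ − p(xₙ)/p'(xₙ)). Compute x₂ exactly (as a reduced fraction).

p'(x) = 4x + 3.
p(−3/2) = −3, p'(−3/2) = −3, so x₁ = (−3/2) − (−3)/(−3) = −5/2.
p(−5/2) = 2, p'(−5/2) = −7, so x₂ = (−5/2) − 2/(−7) = −31/14.

−31/14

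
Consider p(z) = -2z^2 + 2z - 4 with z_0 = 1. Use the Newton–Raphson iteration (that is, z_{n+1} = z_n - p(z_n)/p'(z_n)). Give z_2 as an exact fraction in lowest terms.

1/3

p'(z) = -4z + 2.
p(1) = -4, p'(1) = -2, so z_1 = 1 - (-4)/(-2) = -1.
p(-1) = -8, p'(-1) = 6, so z_2 = (-1) - (-8)/6 = 1/3.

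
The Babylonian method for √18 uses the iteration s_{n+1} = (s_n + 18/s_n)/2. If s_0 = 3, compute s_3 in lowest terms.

577/136

s_1 = (3 + 18/3)/2 = 9/2.
s_2 = (9/2 + 18/(9/2))/2 = 17/4.
s_3 = (17/4 + 18/(17/4))/2 = 577/136.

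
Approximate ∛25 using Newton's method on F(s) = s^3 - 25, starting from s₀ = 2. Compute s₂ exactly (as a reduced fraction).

90521/30258

F'(s) = 3s^2.
F(2) = -17, F'(2) = 12, so s₁ = 2 - (-17)/12 = 41/12.
F(41/12) = 25721/1728, F'(41/12) = 1681/48, so s₂ = (41/12) - (25721/1728)/(1681/48) = 90521/30258.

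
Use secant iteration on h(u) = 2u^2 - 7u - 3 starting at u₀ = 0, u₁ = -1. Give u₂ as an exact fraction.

-1/3

h(0) = -3, h(-1) = 6. u₂ = (-1) - 6·((-1) - 0)/(6 - (-3)) = -1/3.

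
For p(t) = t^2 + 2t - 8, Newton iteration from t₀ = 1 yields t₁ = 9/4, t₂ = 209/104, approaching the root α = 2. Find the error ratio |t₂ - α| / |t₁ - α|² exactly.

t₁ - α = 9/4 - 2 = 1/4, so |t₁ - α| = 1/4.
t₂ - α = 209/104 - 2 = 1/104, so |t₂ - α| = 1/104.
|t₁ - α|² = 1/16.
Ratio = (1/104) / (1/16) = 2/13.

2/13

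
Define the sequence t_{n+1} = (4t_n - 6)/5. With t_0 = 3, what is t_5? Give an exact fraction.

-9534/3125

t_1 = (4·3 - 6)/5 = 6/5.
t_2 = (4·(6/5) - 6)/5 = -6/25.
t_3 = (4·(-6/25) - 6)/5 = -174/125.
t_4 = (4·(-174/125) - 6)/5 = -1446/625.
t_5 = (4·(-1446/625) - 6)/5 = -9534/3125.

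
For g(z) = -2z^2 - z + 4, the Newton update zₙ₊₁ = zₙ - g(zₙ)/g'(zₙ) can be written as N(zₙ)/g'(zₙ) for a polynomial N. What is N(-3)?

g'(z) = -4z - 1.
N(z) = z·g'(z) - g(z) = z·(-4z - 1) - (-2z^2 - z + 4) = -2z^2 - 4.
N(-3) = -22.

-22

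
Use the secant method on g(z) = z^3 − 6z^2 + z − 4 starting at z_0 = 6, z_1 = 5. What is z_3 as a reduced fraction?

6329/1063

g(6) = 2, g(5) = −24. z_2 = 5 − (−24)·(5 − 6)/((−24) − 2) = 77/13.
g(5) = −24, g(77/13) = −1704/2197. z_3 = (77/13) − (−1704/2197)·((77/13) − 5)/((−1704/2197) − (−24)) = 6329/1063.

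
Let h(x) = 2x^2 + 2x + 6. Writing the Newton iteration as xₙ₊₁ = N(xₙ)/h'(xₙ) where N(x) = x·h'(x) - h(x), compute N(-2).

2

h'(x) = 4x + 2.
N(x) = x·h'(x) - h(x) = x·(4x + 2) - (2x^2 + 2x + 6) = 2x^2 - 6.
N(-2) = 2.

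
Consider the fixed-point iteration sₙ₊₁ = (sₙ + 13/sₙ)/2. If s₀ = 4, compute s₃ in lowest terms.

s₁ = (4 + 13/4)/2 = 29/8.
s₂ = (29/8 + 13/(29/8))/2 = 1673/464.
s₃ = (1673/464 + 13/(1673/464))/2 = 5597777/1552544.

5597777/1552544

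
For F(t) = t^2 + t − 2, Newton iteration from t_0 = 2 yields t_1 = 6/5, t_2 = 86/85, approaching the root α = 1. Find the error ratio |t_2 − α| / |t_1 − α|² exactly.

5/17

t_1 − α = 6/5 − 1 = 1/5, so |t_1 − α| = 1/5.
t_2 − α = 86/85 − 1 = 1/85, so |t_2 − α| = 1/85.
|t_1 − α|² = 1/25.
Ratio = (1/85) / (1/25) = 5/17.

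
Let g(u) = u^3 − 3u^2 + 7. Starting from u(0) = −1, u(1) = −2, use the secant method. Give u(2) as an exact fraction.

−19/16

g(−1) = 3, g(−2) = −13. u(2) = (−2) − (−13)·((−2) − (−1))/((−13) − 3) = −19/16.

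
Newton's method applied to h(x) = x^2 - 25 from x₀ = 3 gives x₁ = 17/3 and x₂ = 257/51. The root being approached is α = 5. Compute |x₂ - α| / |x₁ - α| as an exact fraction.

1/17

x₁ - α = 17/3 - 5 = 2/3, so |x₁ - α| = 2/3.
x₂ - α = 257/51 - 5 = 2/51, so |x₂ - α| = 2/51.
Ratio = (2/51) / (2/3) = 1/17.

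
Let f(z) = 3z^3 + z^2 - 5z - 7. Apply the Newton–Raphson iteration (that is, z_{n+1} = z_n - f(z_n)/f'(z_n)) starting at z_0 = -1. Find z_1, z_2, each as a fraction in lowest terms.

f'(z) = 9z^2 + 2z - 5.
f(-1) = -4, f'(-1) = 2, so z_1 = (-1) - (-4)/2 = 1.
f(1) = -8, f'(1) = 6, so z_2 = 1 - (-8)/6 = 7/3.

z_1 = 1, z_2 = 7/3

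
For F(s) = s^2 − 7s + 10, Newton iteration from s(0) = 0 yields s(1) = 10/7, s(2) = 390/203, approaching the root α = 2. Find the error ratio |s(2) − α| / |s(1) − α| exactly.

4/29

s(1) − α = 10/7 − 2 = −4/7, so |s(1) − α| = 4/7.
s(2) − α = 390/203 − 2 = −16/203, so |s(2) − α| = 16/203.
Ratio = (16/203) / (4/7) = 4/29.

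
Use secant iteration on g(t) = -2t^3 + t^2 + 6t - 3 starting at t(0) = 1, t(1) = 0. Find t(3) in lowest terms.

g(1) = 2, g(0) = -3. t(2) = 0 - (-3)·(0 - 1)/((-3) - 2) = 3/5.
g(0) = -3, g(3/5) = 66/125. t(3) = (3/5) - (66/125)·((3/5) - 0)/((66/125) - (-3)) = 25/49.

25/49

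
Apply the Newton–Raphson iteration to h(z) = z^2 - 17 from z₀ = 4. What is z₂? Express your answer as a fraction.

2177/528

h'(z) = 2z.
h(4) = -1, h'(4) = 8, so z₁ = 4 - (-1)/8 = 33/8.
h(33/8) = 1/64, h'(33/8) = 33/4, so z₂ = (33/8) - (1/64)/(33/4) = 2177/528.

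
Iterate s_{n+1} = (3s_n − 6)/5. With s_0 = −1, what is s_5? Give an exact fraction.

s_1 = (3·(−1) − 6)/5 = −9/5.
s_2 = (3·(−9/5) − 6)/5 = −57/25.
s_3 = (3·(−57/25) − 6)/5 = −321/125.
s_4 = (3·(−321/125) − 6)/5 = −1713/625.
s_5 = (3·(−1713/625) − 6)/5 = −8889/3125.

−8889/3125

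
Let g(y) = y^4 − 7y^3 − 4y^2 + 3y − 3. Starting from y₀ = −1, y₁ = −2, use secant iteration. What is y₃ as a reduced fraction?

−6340959/5935231

g(−1) = −2, g(−2) = 47. y₂ = (−2) − 47·((−2) − (−1))/(47 − (−2)) = −51/49.
g(−2) = 47, g(−51/49) = −8010210/5764801. y₃ = (−51/49) − (−8010210/5764801)·((−51/49) − (−2))/((−8010210/5764801) − 47) = −6340959/5935231.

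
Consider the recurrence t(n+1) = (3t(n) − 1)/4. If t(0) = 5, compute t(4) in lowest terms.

115/128

t(1) = (3·5 − 1)/4 = 7/2.
t(2) = (3·(7/2) − 1)/4 = 19/8.
t(3) = (3·(19/8) − 1)/4 = 49/32.
t(4) = (3·(49/32) − 1)/4 = 115/128.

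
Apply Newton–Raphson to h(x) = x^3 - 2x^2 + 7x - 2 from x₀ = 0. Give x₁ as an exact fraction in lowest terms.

2/7

h'(x) = 3x^2 - 4x + 7.
h(0) = -2, h'(0) = 7, so x₁ = 0 - (-2)/7 = 2/7.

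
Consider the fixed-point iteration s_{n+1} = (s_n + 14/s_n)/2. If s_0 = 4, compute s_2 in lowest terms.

s_1 = (4 + 14/4)/2 = 15/4.
s_2 = (15/4 + 14/(15/4))/2 = 449/120.

449/120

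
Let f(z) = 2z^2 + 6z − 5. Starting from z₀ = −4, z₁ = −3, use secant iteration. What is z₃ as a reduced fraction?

f(−4) = 3, f(−3) = −5. z₂ = (−3) − (−5)·((−3) − (−4))/((−5) − 3) = −29/8.
f(−3) = −5, f(−29/8) = −15/32. z₃ = (−29/8) − (−15/32)·((−29/8) − (−3))/((−15/32) − (−5)) = −107/29.

−107/29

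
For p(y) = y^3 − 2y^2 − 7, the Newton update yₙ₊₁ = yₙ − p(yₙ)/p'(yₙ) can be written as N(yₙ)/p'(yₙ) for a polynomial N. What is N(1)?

p'(y) = 3y^2 − 4y.
N(y) = y·p'(y) − p(y) = y·(3y^2 − 4y) − (y^3 − 2y^2 − 7) = 2y^3 − 2y^2 + 7.
N(1) = 7.

7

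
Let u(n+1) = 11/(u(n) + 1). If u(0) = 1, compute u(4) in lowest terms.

u(1) = 11/(1 + 1) = 11/2.
u(2) = 11/(11/2 + 1) = 22/13.
u(3) = 11/(22/13 + 1) = 143/35.
u(4) = 11/(143/35 + 1) = 385/178.

385/178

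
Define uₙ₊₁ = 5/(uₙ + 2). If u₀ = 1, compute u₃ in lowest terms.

55/37

u₁ = 5/(1 + 2) = 5/3.
u₂ = 5/(5/3 + 2) = 15/11.
u₃ = 5/(15/11 + 2) = 55/37.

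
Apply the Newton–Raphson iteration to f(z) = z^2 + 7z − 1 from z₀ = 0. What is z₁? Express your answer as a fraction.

1/7

f'(z) = 2z + 7.
f(0) = −1, f'(0) = 7, so z₁ = 0 − (−1)/7 = 1/7.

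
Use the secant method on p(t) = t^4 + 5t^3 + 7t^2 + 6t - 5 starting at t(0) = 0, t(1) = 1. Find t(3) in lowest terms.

60735/156761

p(0) = -5, p(1) = 14. t(2) = 1 - 14·(1 - 0)/(14 - (-5)) = 5/19.
p(1) = 14, p(5/19) = -370160/130321. t(3) = (5/19) - (-370160/130321)·((5/19) - 1)/((-370160/130321) - 14) = 60735/156761.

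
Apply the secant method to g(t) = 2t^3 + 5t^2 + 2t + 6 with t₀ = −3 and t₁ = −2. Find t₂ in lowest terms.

g(−3) = −9, g(−2) = 6. t₂ = (−2) − 6·((−2) − (−3))/(6 − (−9)) = −12/5.

−12/5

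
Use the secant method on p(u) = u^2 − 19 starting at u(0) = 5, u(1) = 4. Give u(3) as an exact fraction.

109/25

p(5) = 6, p(4) = −3. u(2) = 4 − (−3)·(4 − 5)/((−3) − 6) = 13/3.
p(4) = −3, p(13/3) = −2/9. u(3) = (13/3) − (−2/9)·((13/3) − 4)/((−2/9) − (−3)) = 109/25.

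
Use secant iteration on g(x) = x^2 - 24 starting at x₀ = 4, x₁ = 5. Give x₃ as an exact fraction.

436/89

g(4) = -8, g(5) = 1. x₂ = 5 - 1·(5 - 4)/(1 - (-8)) = 44/9.
g(5) = 1, g(44/9) = -8/81. x₃ = (44/9) - (-8/81)·((44/9) - 5)/((-8/81) - 1) = 436/89.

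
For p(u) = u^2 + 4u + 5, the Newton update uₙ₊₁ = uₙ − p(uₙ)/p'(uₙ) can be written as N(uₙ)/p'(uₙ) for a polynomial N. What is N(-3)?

p'(u) = 2u + 4.
N(u) = u·p'(u) − p(u) = u·(2u + 4) − (u^2 + 4u + 5) = u^2 − 5.
N(-3) = 4.

4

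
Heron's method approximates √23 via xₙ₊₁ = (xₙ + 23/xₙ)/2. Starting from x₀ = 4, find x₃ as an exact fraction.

x₁ = (4 + 23/4)/2 = 39/8.
x₂ = (39/8 + 23/(39/8))/2 = 2993/624.
x₃ = (2993/624 + 23/(2993/624))/2 = 17913697/3735264.

17913697/3735264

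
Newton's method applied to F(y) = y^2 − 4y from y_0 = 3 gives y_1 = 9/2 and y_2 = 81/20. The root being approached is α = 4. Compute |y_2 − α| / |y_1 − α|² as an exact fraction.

y_1 − α = 9/2 − 4 = 1/2, so |y_1 − α| = 1/2.
y_2 − α = 81/20 − 4 = 1/20, so |y_2 − α| = 1/20.
|y_1 − α|² = 1/4.
Ratio = (1/20) / (1/4) = 1/5.

1/5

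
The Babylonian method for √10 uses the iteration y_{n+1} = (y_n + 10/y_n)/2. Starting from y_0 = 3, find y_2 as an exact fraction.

721/228

y_1 = (3 + 10/3)/2 = 19/6.
y_2 = (19/6 + 10/(19/6))/2 = 721/228.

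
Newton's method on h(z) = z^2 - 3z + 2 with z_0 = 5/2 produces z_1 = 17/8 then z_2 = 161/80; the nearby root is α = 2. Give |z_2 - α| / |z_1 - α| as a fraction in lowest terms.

z_1 - α = 17/8 - 2 = 1/8, so |z_1 - α| = 1/8.
z_2 - α = 161/80 - 2 = 1/80, so |z_2 - α| = 1/80.
Ratio = (1/80) / (1/8) = 1/10.

1/10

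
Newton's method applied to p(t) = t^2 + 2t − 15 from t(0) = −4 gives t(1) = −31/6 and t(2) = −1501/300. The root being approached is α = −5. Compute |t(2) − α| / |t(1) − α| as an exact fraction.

1/50

t(1) − α = −31/6 − (−5) = −31/6 + 5 = −1/6, so |t(1) − α| = 1/6.
t(2) − α = −1501/300 − (−5) = −1501/300 + 5 = −1/300, so |t(2) − α| = 1/300.
Ratio = (1/300) / (1/6) = 1/50.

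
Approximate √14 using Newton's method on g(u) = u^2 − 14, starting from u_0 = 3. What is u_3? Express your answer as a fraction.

g'(u) = 2u.
g(3) = −5, g'(3) = 6, so u_1 = 3 − (−5)/6 = 23/6.
g(23/6) = 25/36, g'(23/6) = 23/3, so u_2 = (23/6) − (25/36)/(23/3) = 1033/276.
g(1033/276) = 625/76176, g'(1033/276) = 1033/138, so u_3 = (1033/276) − (625/76176)/(1033/138) = 2133553/570216.

2133553/570216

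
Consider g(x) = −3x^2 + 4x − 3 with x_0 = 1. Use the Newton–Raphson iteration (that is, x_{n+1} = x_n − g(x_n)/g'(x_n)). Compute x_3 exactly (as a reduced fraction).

−21/8

g'(x) = −6x + 4.
g(1) = −2, g'(1) = −2, so x_1 = 1 − (−2)/(−2) = 0.
g(0) = −3, g'(0) = 4, so x_2 = 0 − (−3)/4 = 3/4.
g(3/4) = −27/16, g'(3/4) = −1/2, so x_3 = (3/4) − (−27/16)/(−1/2) = −21/8.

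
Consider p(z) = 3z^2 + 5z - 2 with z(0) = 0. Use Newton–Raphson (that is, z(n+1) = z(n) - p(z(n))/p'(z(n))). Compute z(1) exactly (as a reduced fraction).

2/5

p'(z) = 6z + 5.
p(0) = -2, p'(0) = 5, so z(1) = 0 - (-2)/5 = 2/5.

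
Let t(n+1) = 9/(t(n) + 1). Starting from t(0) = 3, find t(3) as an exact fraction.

t(1) = 9/(3 + 1) = 9/4.
t(2) = 9/(9/4 + 1) = 36/13.
t(3) = 9/(36/13 + 1) = 117/49.

117/49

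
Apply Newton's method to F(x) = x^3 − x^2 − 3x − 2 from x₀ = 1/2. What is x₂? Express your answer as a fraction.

F'(x) = 3x^2 − 2x − 3.
F(1/2) = −29/8, F'(1/2) = −13/4, so x₁ = (1/2) − (−29/8)/(−13/4) = −8/13.
F(−8/13) = −1682/2197, F'(−8/13) = −107/169, so x₂ = (−8/13) − (−1682/2197)/(−107/169) = −2538/1391.

−2538/1391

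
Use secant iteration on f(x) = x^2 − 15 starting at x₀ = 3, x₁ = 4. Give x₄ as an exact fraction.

1921/496

f(3) = −6, f(4) = 1. x₂ = 4 − 1·(4 − 3)/(1 − (−6)) = 27/7.
f(4) = 1, f(27/7) = −6/49. x₃ = (27/7) − (−6/49)·((27/7) − 4)/((−6/49) − 1) = 213/55.
f(27/7) = −6/49, f(213/55) = −6/3025. x₄ = (213/55) − (−6/3025)·((213/55) − (27/7))/((−6/3025) − (−6/49)) = 1921/496.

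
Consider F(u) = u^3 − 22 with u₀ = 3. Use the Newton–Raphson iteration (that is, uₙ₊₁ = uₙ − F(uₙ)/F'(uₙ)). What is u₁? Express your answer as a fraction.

76/27

F'(u) = 3u^2.
F(3) = 5, F'(3) = 27, so u₁ = 3 − 5/27 = 76/27.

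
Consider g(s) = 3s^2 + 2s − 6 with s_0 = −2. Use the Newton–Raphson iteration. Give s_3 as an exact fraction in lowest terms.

g'(s) = 6s + 2.
g(−2) = 2, g'(−2) = −10, so s_1 = (−2) − 2/(−10) = −9/5.
g(−9/5) = 3/25, g'(−9/5) = −44/5, so s_2 = (−9/5) − (3/25)/(−44/5) = −393/220.
g(−393/220) = 27/48400, g'(−393/220) = −959/110, so s_3 = (−393/220) − (27/48400)/(−959/110) = −753747/421960.

−753747/421960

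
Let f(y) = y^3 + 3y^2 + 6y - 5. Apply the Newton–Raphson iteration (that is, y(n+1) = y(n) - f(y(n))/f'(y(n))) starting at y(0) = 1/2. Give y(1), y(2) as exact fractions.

f'(y) = 3y^2 + 6y + 6.
f(1/2) = -9/8, f'(1/2) = 39/4, so y(1) = (1/2) - (-9/8)/(39/4) = 8/13.
f(8/13) = 135/2197, f'(8/13) = 1830/169, so y(2) = (8/13) - (135/2197)/(1830/169) = 967/1586.

y(1) = 8/13, y(2) = 967/1586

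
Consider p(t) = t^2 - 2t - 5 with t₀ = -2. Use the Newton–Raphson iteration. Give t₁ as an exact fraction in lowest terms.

-3/2

p'(t) = 2t - 2.
p(-2) = 3, p'(-2) = -6, so t₁ = (-2) - 3/(-6) = -3/2.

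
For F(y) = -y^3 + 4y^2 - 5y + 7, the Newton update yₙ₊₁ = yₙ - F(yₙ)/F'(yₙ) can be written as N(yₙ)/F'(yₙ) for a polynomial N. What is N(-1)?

F'(y) = -3y^2 + 8y - 5.
N(y) = y·F'(y) - F(y) = y·(-3y^2 + 8y - 5) - (-y^3 + 4y^2 - 5y + 7) = -2y^3 + 4y^2 - 7.
N(-1) = -1.

-1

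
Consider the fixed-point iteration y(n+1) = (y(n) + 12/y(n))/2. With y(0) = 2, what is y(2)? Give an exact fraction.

y(1) = (2 + 12/2)/2 = 4.
y(2) = (4 + 12/4)/2 = 7/2.

7/2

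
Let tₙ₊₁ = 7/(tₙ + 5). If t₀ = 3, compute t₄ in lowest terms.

t₁ = 7/(3 + 5) = 7/8.
t₂ = 7/(7/8 + 5) = 56/47.
t₃ = 7/(56/47 + 5) = 329/291.
t₄ = 7/(329/291 + 5) = 2037/1784.

2037/1784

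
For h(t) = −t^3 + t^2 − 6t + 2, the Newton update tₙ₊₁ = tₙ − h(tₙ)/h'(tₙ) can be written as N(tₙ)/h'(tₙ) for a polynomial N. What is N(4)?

−114

h'(t) = −3t^2 + 2t − 6.
N(t) = t·h'(t) − h(t) = t·(−3t^2 + 2t − 6) − (−t^3 + t^2 − 6t + 2) = −2t^3 + t^2 − 2.
N(4) = −114.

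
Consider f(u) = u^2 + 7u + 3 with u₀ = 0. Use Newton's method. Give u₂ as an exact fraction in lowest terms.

−138/301

f'(u) = 2u + 7.
f(0) = 3, f'(0) = 7, so u₁ = 0 − 3/7 = −3/7.
f(−3/7) = 9/49, f'(−3/7) = 43/7, so u₂ = (−3/7) − (9/49)/(43/7) = −138/301.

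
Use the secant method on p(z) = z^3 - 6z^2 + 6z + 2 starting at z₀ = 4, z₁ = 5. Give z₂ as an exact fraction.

p(4) = -6, p(5) = 7. z₂ = 5 - 7·(5 - 4)/(7 - (-6)) = 58/13.

58/13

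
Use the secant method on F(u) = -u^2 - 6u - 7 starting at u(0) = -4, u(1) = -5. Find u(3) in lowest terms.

F(-4) = 1, F(-5) = -2. u(2) = (-5) - (-2)·((-5) - (-4))/((-2) - 1) = -13/3.
F(-5) = -2, F(-13/3) = 2/9. u(3) = (-13/3) - (2/9)·((-13/3) - (-5))/((2/9) - (-2)) = -22/5.

-22/5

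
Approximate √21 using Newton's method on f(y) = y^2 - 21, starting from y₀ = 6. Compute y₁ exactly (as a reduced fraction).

f'(y) = 2y.
f(6) = 15, f'(6) = 12, so y₁ = 6 - 15/12 = 19/4.

19/4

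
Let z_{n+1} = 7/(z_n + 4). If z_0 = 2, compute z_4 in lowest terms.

z_1 = 7/(2 + 4) = 7/6.
z_2 = 7/(7/6 + 4) = 42/31.
z_3 = 7/(42/31 + 4) = 217/166.
z_4 = 7/(217/166 + 4) = 1162/881.

1162/881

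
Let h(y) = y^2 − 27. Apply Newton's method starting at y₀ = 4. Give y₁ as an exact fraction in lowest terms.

h'(y) = 2y.
h(4) = −11, h'(4) = 8, so y₁ = 4 − (−11)/8 = 43/8.

43/8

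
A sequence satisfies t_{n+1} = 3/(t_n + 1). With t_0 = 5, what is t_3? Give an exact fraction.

1

t_1 = 3/(5 + 1) = 1/2.
t_2 = 3/(1/2 + 1) = 2.
t_3 = 3/(2 + 1) = 1.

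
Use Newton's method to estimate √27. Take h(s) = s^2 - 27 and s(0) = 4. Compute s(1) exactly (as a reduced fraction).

h'(s) = 2s.
h(4) = -11, h'(4) = 8, so s(1) = 4 - (-11)/8 = 43/8.

43/8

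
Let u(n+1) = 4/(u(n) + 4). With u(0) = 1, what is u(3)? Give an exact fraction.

24/29

u(1) = 4/(1 + 4) = 4/5.
u(2) = 4/(4/5 + 4) = 5/6.
u(3) = 4/(5/6 + 4) = 24/29.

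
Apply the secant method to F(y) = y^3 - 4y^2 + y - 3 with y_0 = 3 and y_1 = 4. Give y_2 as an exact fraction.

F(3) = -9, F(4) = 1. y_2 = 4 - 1·(4 - 3)/(1 - (-9)) = 39/10.

39/10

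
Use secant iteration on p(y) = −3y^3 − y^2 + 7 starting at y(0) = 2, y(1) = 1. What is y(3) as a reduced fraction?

979/787

p(2) = −21, p(1) = 3. y(2) = 1 − 3·(1 − 2)/(3 − (−21)) = 9/8.
p(1) = 3, p(9/8) = 749/512. y(3) = (9/8) − (749/512)·((9/8) − 1)/((749/512) − 3) = 979/787.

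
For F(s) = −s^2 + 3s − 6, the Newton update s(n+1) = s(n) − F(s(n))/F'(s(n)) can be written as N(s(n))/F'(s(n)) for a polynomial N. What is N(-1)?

F'(s) = −2s + 3.
N(s) = s·F'(s) − F(s) = s·(−2s + 3) − (−s^2 + 3s − 6) = −s^2 + 6.
N(-1) = 5.

5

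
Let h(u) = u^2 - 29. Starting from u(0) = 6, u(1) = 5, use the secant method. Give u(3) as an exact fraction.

307/57

h(6) = 7, h(5) = -4. u(2) = 5 - (-4)·(5 - 6)/((-4) - 7) = 59/11.
h(5) = -4, h(59/11) = -28/121. u(3) = (59/11) - (-28/121)·((59/11) - 5)/((-28/121) - (-4)) = 307/57.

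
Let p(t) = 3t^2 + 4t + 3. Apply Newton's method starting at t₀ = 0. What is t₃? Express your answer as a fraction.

1131/1264

p'(t) = 6t + 4.
p(0) = 3, p'(0) = 4, so t₁ = 0 - 3/4 = -3/4.
p(-3/4) = 27/16, p'(-3/4) = -1/2, so t₂ = (-3/4) - (27/16)/(-1/2) = 21/8.
p(21/8) = 2187/64, p'(21/8) = 79/4, so t₃ = (21/8) - (2187/64)/(79/4) = 1131/1264.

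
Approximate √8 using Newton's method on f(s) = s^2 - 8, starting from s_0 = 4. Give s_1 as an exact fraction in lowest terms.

3

f'(s) = 2s.
f(4) = 8, f'(4) = 8, so s_1 = 4 - 8/8 = 3.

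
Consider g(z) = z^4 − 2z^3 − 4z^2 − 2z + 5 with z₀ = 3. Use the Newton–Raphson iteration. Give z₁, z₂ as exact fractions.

g'(z) = 4z^3 − 6z^2 − 8z − 2.
g(3) = −10, g'(3) = 28, so z₁ = 3 − (−10)/28 = 47/14.
g(47/14) = 174925/38416, g'(47/14) = 18819/343, so z₂ = (47/14) − (174925/38416)/(18819/343) = 6901019/2107728.

z₁ = 47/14, z₂ = 6901019/2107728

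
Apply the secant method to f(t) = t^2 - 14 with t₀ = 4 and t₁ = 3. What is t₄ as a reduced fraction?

f(4) = 2, f(3) = -5. t₂ = 3 - (-5)·(3 - 4)/((-5) - 2) = 26/7.
f(3) = -5, f(26/7) = -10/49. t₃ = (26/7) - (-10/49)·((26/7) - 3)/((-10/49) - (-5)) = 176/47.
f(26/7) = -10/49, f(176/47) = 50/2209. t₄ = (176/47) - (50/2209)·((176/47) - (26/7))/((50/2209) - (-10/49)) = 4591/1227.

4591/1227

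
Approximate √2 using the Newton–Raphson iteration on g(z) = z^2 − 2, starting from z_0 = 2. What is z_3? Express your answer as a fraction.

577/408

g'(z) = 2z.
g(2) = 2, g'(2) = 4, so z_1 = 2 − 2/4 = 3/2.
g(3/2) = 1/4, g'(3/2) = 3, so z_2 = (3/2) − (1/4)/3 = 17/12.
g(17/12) = 1/144, g'(17/12) = 17/6, so z_3 = (17/12) − (1/144)/(17/6) = 577/408.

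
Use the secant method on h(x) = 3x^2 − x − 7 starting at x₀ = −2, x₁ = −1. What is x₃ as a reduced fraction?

h(−2) = 7, h(−1) = −3. x₂ = (−1) − (−3)·((−1) − (−2))/((−3) − 7) = −13/10.
h(−1) = −3, h(−13/10) = −63/100. x₃ = (−13/10) − (−63/100)·((−13/10) − (−1))/((−63/100) − (−3)) = −109/79.

−109/79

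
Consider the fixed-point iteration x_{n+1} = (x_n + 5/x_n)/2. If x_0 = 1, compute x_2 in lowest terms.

x_1 = (1 + 5/1)/2 = 3.
x_2 = (3 + 5/3)/2 = 7/3.

7/3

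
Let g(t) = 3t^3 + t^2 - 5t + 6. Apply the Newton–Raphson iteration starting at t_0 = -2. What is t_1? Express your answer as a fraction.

g'(t) = 9t^2 + 2t - 5.
g(-2) = -4, g'(-2) = 27, so t_1 = (-2) - (-4)/27 = -50/27.

-50/27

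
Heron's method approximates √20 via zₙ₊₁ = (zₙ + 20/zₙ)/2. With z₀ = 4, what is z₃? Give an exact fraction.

51841/11592

z₁ = (4 + 20/4)/2 = 9/2.
z₂ = (9/2 + 20/(9/2))/2 = 161/36.
z₃ = (161/36 + 20/(161/36))/2 = 51841/11592.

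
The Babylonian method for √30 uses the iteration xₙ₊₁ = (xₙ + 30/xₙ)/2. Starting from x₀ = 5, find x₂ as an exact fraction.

241/44

x₁ = (5 + 30/5)/2 = 11/2.
x₂ = (11/2 + 30/(11/2))/2 = 241/44.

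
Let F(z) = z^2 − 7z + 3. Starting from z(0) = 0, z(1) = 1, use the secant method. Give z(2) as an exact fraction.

F(0) = 3, F(1) = −3. z(2) = 1 − (−3)·(1 − 0)/((−3) − 3) = 1/2.

1/2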